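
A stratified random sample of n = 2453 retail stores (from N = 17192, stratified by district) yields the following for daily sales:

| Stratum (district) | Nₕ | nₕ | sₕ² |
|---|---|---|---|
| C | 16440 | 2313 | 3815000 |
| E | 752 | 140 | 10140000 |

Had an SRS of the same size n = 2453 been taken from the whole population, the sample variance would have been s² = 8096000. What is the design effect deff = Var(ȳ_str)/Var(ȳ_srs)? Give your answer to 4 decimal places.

Var(ȳ_str) = Σ Wₕ²(1−fₕ)sₕ²/nₕ with Wₕ = Nₕ/17192:
  C: (16440/17192)²·(1−2313/16440)·3815000/2313 = 1296.0384
  E: (752/17192)²·(1−140/752)·10140000/140 = 112.77852
  → Var(ȳ_str) = 1408.8169.
Var(ȳ_srs) = (1 − 2453/17192)·8096000/2453 = 2829.5317.
deff = 1408.8169 / 2829.5317 = 0.4979.

0.4979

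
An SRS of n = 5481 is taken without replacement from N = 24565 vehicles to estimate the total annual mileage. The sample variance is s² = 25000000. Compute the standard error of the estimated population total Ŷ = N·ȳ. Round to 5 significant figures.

1.4623 × 10^6

Var(Ŷ) = N²·Var(ȳ) = N²·(1 − n/N)·s²/n.
f = 5481/24565 = 0.22312233; Var(ȳ) = 0.77687767·25000000/5481 = 3543.5033.
Var(Ŷ) = 24565² · 3543.5033 = 2.1382889 × 10^12.
SE(Ŷ) = √(2.1382889 × 10^12) = 1.4623 × 10^6.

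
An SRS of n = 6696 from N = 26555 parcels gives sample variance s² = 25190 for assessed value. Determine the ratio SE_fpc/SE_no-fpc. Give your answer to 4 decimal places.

f = n/N = 6696/26555 = 0.25215590.
SE_no-fpc = √(s²/n) = 1.939574; SE_fpc = √((1−f)s²/n) = 1.6773044.
Ratio = √(1−f) = 0.86477980.

0.8648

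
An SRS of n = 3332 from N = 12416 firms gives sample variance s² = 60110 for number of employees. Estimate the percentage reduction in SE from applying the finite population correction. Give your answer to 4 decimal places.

f = n/N = 3332/12416 = 0.26836340.
SE_no-fpc = √(s²/n) = 4.2473776; SE_fpc = √((1−f)s²/n) = 3.6330266.
Ratio = √(1−f) = 0.85535758. Reduction = 100·(1 − 0.85535758) = 14.4642%.

14.4642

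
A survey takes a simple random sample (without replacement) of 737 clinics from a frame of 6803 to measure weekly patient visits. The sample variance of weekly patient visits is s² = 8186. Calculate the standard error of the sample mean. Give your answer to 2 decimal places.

3.15

Under SRS without replacement, Var(ȳ) = (1 − f)·s²/n with f = n/N = 737/6803 = 0.10833456.
Var(ȳ) = (1 − 0.10833456)·8186/737 = 0.89166544·11.107191 = 9.9038987.
SE(ȳ) = √(9.9038987) = 3.15.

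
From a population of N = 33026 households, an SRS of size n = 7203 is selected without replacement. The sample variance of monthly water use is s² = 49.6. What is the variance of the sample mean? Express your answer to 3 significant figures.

Under SRS without replacement, Var(ȳ) = (1 − f)·s²/n with f = n/N = 7203/33026 = 0.21810089.
Var(ȳ) = (1 − 0.21810089)·49.6/7203 = 0.78189911·0.0068860197 = 0.0053841727.

0.00538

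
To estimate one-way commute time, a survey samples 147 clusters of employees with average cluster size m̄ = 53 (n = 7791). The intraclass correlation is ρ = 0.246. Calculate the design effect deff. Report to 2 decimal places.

deff = 1 + (53 − 1)·0.246 = 1 + 12.792 = 13.792.

13.79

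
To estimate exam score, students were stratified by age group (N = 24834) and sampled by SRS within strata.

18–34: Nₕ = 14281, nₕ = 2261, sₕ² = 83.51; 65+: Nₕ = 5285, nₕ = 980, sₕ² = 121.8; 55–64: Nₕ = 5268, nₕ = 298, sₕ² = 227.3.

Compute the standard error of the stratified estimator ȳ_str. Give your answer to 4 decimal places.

0.2174

Var(ȳ_str) = Σₕ Wₕ²(1 − fₕ)sₕ²/nₕ with Wₕ = Nₕ/N, N = 24834.
18–34: Wₕ = 0.57505839; term = 0.57505839²·(1 − 0.15832225)·83.51/2261 = 0.010280344.
65+: Wₕ = 0.21281308; term = 0.21281308²·(1 − 0.18543046)·121.8/980 = 0.0045850704.
55–64: Wₕ = 0.21212853; term = 0.21212853²·(1 − 0.05656796)·227.3/298 = 0.032381128.
Sum = 0.047246542.
SE = √(0.047246542) = 0.2174.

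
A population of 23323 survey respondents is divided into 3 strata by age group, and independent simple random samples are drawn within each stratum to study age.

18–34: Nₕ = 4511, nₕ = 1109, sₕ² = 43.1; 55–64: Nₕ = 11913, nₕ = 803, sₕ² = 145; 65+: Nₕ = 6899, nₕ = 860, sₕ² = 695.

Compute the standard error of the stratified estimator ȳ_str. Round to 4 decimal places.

0.3270

Var(ȳ_str) = Σₕ Wₕ²(1 − fₕ)sₕ²/nₕ with Wₕ = Nₕ/N, N = 23323.
18–34: Wₕ = 0.19341423; term = 0.19341423²·(1 − 0.24584349)·43.1/1109 = 0.0010964379.
55–64: Wₕ = 0.51078335; term = 0.51078335²·(1 − 0.06740536)·145/803 = 0.04393583.
65+: Wₕ = 0.29580243; term = 0.29580243²·(1 − 0.12465575)·695/860 = 0.061896872.
Sum = 0.10692914.
SE = √(0.10692914) = 0.3270.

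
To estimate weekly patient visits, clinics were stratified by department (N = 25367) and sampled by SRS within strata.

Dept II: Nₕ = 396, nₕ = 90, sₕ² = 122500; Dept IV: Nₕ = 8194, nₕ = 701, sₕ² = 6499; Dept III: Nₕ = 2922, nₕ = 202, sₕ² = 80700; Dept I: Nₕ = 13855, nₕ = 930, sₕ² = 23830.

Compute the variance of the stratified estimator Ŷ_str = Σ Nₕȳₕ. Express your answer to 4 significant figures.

Var(Ŷ_str) = Σₕ Nₕ²(1 − fₕ)sₕ²/nₕ.
Dept II: 396²·(1 − 90/396)·122500/90 = 1.64934 × 10^8.
Dept IV: 8194²·(1 − 701/8194)·6499/701 = 5.6922008 × 10^8.
Dept III: 2922²·(1 − 202/2922)·80700/202 = 3.1752014 × 10^9.
Dept I: 13855²·(1 − 930/13855)·23830/930 = 4.5885786 × 10^9.
Sum = 8.4979341 × 10^9.

8.498 × 10^9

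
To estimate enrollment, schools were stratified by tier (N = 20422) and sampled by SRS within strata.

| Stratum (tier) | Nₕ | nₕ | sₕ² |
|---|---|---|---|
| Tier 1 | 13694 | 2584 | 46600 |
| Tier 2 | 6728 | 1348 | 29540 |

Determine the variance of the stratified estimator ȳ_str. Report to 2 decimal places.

Var(ȳ_str) = Σₕ Wₕ²(1 − fₕ)sₕ²/nₕ with Wₕ = Nₕ/N, N = 20422.
Tier 1: Wₕ = 0.67055137; term = 0.67055137²·(1 − 0.18869578)·46600/2584 = 6.5787176.
Tier 2: Wₕ = 0.32944863; term = 0.32944863²·(1 − 0.20035672)·29540/1348 = 1.9019203.
Sum = 8.4806379.

8.48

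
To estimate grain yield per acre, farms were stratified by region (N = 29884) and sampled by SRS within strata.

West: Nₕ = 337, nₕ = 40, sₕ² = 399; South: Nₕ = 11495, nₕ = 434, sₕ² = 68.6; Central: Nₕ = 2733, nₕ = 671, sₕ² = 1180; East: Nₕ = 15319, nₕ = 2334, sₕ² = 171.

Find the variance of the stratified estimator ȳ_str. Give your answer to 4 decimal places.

Var(ȳ_str) = Σₕ Wₕ²(1 − fₕ)sₕ²/nₕ with Wₕ = Nₕ/N, N = 29884.
West: Wₕ = 0.01127694; term = 0.01127694²·(1 − 0.11869436)·399/40 = 0.0011179485.
South: Wₕ = 0.38465400; term = 0.38465400²·(1 − 0.03775555)·68.6/434 = 0.02250403.
Central: Wₕ = 0.09145362; term = 0.09145362²·(1 − 0.24551775)·1180/671 = 0.011097121.
East: Wₕ = 0.51261545; term = 0.51261545²·(1 − 0.15235981)·171/2334 = 0.016318873.
Sum = 0.051037973.

0.0510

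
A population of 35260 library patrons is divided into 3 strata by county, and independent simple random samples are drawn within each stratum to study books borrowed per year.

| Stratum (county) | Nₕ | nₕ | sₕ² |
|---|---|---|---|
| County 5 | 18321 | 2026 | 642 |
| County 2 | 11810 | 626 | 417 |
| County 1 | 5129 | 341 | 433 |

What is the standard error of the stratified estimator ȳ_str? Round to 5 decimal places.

Var(ȳ_str) = Σₕ Wₕ²(1 − fₕ)sₕ²/nₕ with Wₕ = Nₕ/N, N = 35260.
County 5: Wₕ = 0.51959728; term = 0.51959728²·(1 − 0.11058348)·642/2026 = 0.076091214.
County 2: Wₕ = 0.33494044; term = 0.33494044²·(1 − 0.05300593)·417/626 = 0.07076918.
County 1: Wₕ = 0.14546228; term = 0.14546228²·(1 − 0.06648469)·433/341 = 0.025081629.
Sum = 0.17194202.
SE = √(0.17194202) = 0.41466.

0.41466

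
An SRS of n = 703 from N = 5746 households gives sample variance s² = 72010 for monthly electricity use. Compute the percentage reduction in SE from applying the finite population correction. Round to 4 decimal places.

6.3168

f = n/N = 703/5746 = 0.12234598.
SE_no-fpc = √(s²/n) = 10.120891; SE_fpc = √((1−f)s²/n) = 9.4815735.
Ratio = √(1−f) = 0.93683191. Reduction = 100·(1 − 0.93683191) = 6.3168%.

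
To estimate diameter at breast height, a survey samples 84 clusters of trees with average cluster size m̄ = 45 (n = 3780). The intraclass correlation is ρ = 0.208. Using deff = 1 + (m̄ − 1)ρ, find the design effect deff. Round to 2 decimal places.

10.15

deff = 1 + (45 − 1)·0.208 = 1 + 9.152 = 10.152.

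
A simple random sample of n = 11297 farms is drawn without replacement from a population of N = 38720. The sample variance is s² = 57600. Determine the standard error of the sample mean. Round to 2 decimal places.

1.90

Under SRS without replacement, Var(ȳ) = (1 − f)·s²/n with f = n/N = 11297/38720 = 0.29176136.
Var(ȳ) = (1 − 0.29176136)·57600/11297 = 0.70823864·5.0986988 = 3.6110955.
SE(ȳ) = √(3.6110955) = 1.90.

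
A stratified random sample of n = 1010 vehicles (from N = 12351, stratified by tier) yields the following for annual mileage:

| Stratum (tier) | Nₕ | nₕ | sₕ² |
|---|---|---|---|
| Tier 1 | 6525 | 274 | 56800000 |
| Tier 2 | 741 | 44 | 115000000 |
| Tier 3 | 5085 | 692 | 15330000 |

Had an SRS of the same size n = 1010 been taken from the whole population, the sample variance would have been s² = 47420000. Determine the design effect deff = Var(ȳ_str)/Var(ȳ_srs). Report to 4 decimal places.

Var(ȳ_str) = Σ Wₕ²(1−fₕ)sₕ²/nₕ with Wₕ = Nₕ/12351:
  Tier 1: (6525/12351)²·(1−274/6525)·56800000/274 = 55427.277
  Tier 2: (741/12351)²·(1−44/741)·115000000/44 = 8848.9534
  Tier 3: (5085/12351)²·(1−692/5085)·15330000/692 = 3244.0234
  → Var(ȳ_str) = 67520.254.
Var(ȳ_srs) = (1 − 1010/12351)·47420000/1010 = 43111.13.
deff = 67520.254 / 43111.13 = 1.5662.

1.5662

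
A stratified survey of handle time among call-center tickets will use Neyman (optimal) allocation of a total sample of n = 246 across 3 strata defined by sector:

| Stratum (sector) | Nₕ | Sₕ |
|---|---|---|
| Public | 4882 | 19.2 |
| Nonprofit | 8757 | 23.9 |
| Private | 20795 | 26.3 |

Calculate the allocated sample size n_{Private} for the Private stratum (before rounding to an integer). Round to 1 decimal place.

158.3

Neyman allocation: nₕ = n·NₕSₕ / Σⱼ NⱼSⱼ.
Σ NⱼSⱼ = 4882·19.2 + 8757·23.9 + 20795·26.3 = 849935.2.
n_{Private} = 246·20795·26.3 / 849935.2 = 158.3.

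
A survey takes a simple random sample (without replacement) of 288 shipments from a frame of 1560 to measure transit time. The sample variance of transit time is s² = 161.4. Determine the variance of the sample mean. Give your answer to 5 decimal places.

0.45696

Under SRS without replacement, Var(ȳ) = (1 − f)·s²/n with f = n/N = 288/1560 = 0.18461538.
Var(ȳ) = (1 − 0.18461538)·161.4/288 = 0.81538462·0.56041667 = 0.45695513.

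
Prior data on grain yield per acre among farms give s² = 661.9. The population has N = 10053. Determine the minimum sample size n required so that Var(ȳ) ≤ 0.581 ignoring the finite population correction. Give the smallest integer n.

1140

Without fpc, n₀ = s²/D = 661.9/0.581 = 1139.2427.
Rounding up, n = 1140.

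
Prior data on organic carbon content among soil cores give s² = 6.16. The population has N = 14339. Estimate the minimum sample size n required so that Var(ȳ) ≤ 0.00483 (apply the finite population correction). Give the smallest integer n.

1172

Without fpc, n₀ = s²/D = 6.16/0.00483 = 1275.3623.
With fpc, (1 − n/N)·s²/n ≤ D requires n ≥ n₀/(1 + n₀/N) = 1275.3623/(1 + 1275.3623/14339) = 1171.1922.
Rounding up, n = 1172.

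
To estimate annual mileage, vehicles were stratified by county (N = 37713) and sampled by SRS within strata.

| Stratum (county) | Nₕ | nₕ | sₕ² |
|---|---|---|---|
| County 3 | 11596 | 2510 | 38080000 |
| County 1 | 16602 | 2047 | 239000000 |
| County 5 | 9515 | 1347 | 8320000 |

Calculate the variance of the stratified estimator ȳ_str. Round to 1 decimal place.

21298.2

Var(ȳ_str) = Σₕ Wₕ²(1 − fₕ)sₕ²/nₕ with Wₕ = Nₕ/N, N = 37713.
County 3: Wₕ = 0.30748018; term = 0.30748018²·(1 − 0.21645395)·38080000/2510 = 1123.8853.
County 1: Wₕ = 0.44021955; term = 0.44021955²·(1 − 0.12329840)·239000000/2047 = 19836.75.
County 5: Wₕ = 0.25230027; term = 0.25230027²·(1 − 0.14156595)·8320000/1347 = 337.51889.
Sum = 21298.154.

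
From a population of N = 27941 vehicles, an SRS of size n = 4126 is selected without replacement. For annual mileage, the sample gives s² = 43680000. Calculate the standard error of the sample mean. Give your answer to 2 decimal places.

94.99

Under SRS without replacement, Var(ȳ) = (1 − f)·s²/n with f = n/N = 4126/27941 = 0.14766830.
Var(ȳ) = (1 − 0.14766830)·43680000/4126 = 0.85233170·10586.524 = 9023.2304.
SE(ȳ) = √(9023.2304) = 94.99.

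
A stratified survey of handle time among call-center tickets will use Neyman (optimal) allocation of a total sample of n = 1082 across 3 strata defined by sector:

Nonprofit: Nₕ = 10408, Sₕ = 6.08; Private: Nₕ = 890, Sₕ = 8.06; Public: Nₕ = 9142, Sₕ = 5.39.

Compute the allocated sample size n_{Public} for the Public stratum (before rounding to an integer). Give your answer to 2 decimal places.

445.30

Neyman allocation: nₕ = n·NₕSₕ / Σⱼ NⱼSⱼ.
Σ NⱼSⱼ = 10408·6.08 + 890·8.06 + 9142·5.39 = 119729.42.
n_{Public} = 1082·9142·5.39 / 119729.42 = 445.30.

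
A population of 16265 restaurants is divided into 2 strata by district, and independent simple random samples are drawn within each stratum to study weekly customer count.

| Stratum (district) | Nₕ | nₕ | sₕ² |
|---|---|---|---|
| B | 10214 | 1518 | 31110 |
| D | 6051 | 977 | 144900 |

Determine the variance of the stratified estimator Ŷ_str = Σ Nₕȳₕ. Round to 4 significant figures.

Var(Ŷ_str) = Σₕ Nₕ²(1 − fₕ)sₕ²/nₕ.
B: 10214²·(1 − 1518/10214)·31110/1518 = 1.8203027 × 10^9.
D: 6051²·(1 − 977/6051)·144900/977 = 4.5535639 × 10^9.
Sum = 6.3738666 × 10^9.

6.374 × 10^9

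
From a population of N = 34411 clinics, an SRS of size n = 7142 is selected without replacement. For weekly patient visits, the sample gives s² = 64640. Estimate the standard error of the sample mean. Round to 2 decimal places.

Under SRS without replacement, Var(ȳ) = (1 − f)·s²/n with f = n/N = 7142/34411 = 0.20754991.
Var(ȳ) = (1 − 0.20754991)·64640/7142 = 0.79245009·9.0506861 = 7.172217.
SE(ȳ) = √(7.172217) = 2.68.

2.68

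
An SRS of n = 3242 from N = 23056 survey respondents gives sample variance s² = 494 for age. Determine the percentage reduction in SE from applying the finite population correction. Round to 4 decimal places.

7.2969

f = n/N = 3242/23056 = 0.14061416.
SE_no-fpc = √(s²/n) = 0.3903525; SE_fpc = √((1−f)s²/n) = 0.36186874.
Ratio = √(1−f) = 0.92703066. Reduction = 100·(1 − 0.92703066) = 7.2969%.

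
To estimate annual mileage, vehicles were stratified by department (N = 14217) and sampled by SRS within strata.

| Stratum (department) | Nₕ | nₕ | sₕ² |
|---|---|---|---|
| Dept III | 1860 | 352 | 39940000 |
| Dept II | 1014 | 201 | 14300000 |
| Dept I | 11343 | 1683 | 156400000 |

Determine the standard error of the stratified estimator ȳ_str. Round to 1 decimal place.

Var(ȳ_str) = Σₕ Wₕ²(1 − fₕ)sₕ²/nₕ with Wₕ = Nₕ/N, N = 14217.
Dept III: Wₕ = 0.13082929; term = 0.13082929²·(1 − 0.18924731)·39940000/352 = 1574.5765.
Dept II: Wₕ = 0.07132306; term = 0.07132306²·(1 − 0.19822485)·14300000/201 = 290.17003.
Dept I: Wₕ = 0.79784765; term = 0.79784765²·(1 − 0.14837345)·156400000/1683 = 50378.098.
Sum = 52242.845.
SE = √(52242.845) = 228.6.

228.6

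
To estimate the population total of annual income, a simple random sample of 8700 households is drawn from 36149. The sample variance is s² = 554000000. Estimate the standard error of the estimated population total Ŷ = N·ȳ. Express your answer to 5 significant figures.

Var(Ŷ) = N²·Var(ȳ) = N²·(1 − n/N)·s²/n.
f = 8700/36149 = 0.24067056; Var(ȳ) = 0.75932944·554000000/8700 = 48352.702.
Var(Ŷ) = 36149² · 48352.702 = 6.3184903 × 10^13.
SE(Ŷ) = √(6.3184903 × 10^13) = 7.9489 × 10^6.

7.9489 × 10^6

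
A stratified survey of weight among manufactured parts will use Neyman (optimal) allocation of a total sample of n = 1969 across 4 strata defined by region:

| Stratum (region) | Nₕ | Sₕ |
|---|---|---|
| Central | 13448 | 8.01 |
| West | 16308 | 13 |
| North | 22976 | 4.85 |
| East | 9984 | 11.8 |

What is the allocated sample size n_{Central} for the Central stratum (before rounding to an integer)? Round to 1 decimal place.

386.4

Neyman allocation: nₕ = n·NₕSₕ / Σⱼ NⱼSⱼ.
Σ NⱼSⱼ = 13448·8.01 + 16308·13 + 22976·4.85 + 9984·11.8 = 548967.28.
n_{Central} = 1969·13448·8.01 / 548967.28 = 386.4.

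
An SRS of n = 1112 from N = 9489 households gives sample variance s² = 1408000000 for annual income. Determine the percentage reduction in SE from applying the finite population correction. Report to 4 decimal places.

6.0419

f = n/N = 1112/9489 = 0.11718832.
SE_no-fpc = √(s²/n) = 1125.2498; SE_fpc = √((1−f)s²/n) = 1057.2628.
Ratio = √(1−f) = 0.93958059. Reduction = 100·(1 − 0.93958059) = 6.0419%.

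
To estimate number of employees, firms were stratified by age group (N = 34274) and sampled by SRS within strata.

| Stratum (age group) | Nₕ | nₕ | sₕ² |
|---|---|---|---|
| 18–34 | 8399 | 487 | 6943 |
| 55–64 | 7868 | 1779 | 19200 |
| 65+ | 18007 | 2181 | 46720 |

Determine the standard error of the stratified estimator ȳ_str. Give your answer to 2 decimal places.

Var(ȳ_str) = Σₕ Wₕ²(1 − fₕ)sₕ²/nₕ with Wₕ = Nₕ/N, N = 34274.
18–34: Wₕ = 0.24505456; term = 0.24505456²·(1 − 0.05798309)·6943/487 = 0.80649649.
55–64: Wₕ = 0.22956177; term = 0.22956177²·(1 − 0.22610574)·19200/1779 = 0.44015539.
65+: Wₕ = 0.52538367; term = 0.52538367²·(1 − 0.12111956)·46720/2181 = 5.1967295.
Sum = 6.4433814.
SE = √(6.4433814) = 2.54.

2.54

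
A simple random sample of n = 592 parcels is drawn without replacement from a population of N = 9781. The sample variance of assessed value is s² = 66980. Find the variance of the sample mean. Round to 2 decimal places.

Under SRS without replacement, Var(ȳ) = (1 − f)·s²/n with f = n/N = 592/9781 = 0.06052551.
Var(ȳ) = (1 − 0.06052551)·66980/592 = 0.93947449·113.14189 = 106.29392.

106.29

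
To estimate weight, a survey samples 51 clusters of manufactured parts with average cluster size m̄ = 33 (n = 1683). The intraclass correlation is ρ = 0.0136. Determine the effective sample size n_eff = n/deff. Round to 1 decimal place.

1172.7

deff = 1 + (33 − 1)·0.0136 = 1 + 0.4352 = 1.4352.
n_eff = 1683 / 1.4352 = 1172.7.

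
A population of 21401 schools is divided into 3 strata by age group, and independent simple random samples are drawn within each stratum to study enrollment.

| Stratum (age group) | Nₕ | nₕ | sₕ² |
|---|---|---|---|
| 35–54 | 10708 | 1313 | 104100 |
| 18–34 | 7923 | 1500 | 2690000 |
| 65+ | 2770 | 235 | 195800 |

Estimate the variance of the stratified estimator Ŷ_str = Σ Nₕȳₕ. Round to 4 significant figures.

1.051 × 10^11

Var(Ŷ_str) = Σₕ Nₕ²(1 − fₕ)sₕ²/nₕ.
35–54: 10708²·(1 − 1313/10708)·104100/1313 = 7.9761103 × 10^9.
18–34: 7923²·(1 − 1500/7923)·2690000/1500 = 9.1261709 × 10^10.
65+: 2770²·(1 − 235/2770)·195800/235 = 5.850629 × 10^9.
Sum = 1.0508845 × 10^11.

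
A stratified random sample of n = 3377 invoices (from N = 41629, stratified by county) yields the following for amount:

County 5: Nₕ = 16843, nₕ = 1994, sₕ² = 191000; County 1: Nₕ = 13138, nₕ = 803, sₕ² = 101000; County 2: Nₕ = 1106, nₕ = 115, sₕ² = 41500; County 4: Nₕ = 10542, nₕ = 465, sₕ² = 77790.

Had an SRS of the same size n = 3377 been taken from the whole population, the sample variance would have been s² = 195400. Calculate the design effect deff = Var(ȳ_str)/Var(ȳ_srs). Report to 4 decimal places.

Var(ȳ_str) = Σ Wₕ²(1−fₕ)sₕ²/nₕ with Wₕ = Nₕ/41629:
  County 5: (16843/41629)²·(1−1994/16843)·191000/1994 = 13.823974
  County 1: (13138/41629)²·(1−803/13138)·101000/803 = 11.76203
  County 2: (1106/41629)²·(1−115/1106)·41500/115 = 0.22823754
  County 4: (10542/41629)²·(1−465/10542)·77790/465 = 10.25494
  → Var(ȳ_str) = 36.069182.
Var(ȳ_srs) = (1 − 3377/41629)·195400/3377 = 53.168164.
deff = 36.069182 / 53.168164 = 0.6784.

0.6784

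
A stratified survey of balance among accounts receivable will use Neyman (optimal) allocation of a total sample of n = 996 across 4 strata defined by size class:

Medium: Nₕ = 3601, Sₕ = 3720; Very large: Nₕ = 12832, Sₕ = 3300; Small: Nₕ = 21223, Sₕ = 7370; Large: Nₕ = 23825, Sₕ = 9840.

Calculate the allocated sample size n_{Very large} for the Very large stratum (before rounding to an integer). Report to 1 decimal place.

94.4

Neyman allocation: nₕ = n·NₕSₕ / Σⱼ NⱼSⱼ.
Σ NⱼSⱼ = 3601·3720 + 12832·3300 + 21223·7370 + 23825·9840 = 4.4659283 × 10^8.
n_{Very large} = 996·12832·3300 / (4.4659283 × 10^8) = 94.4.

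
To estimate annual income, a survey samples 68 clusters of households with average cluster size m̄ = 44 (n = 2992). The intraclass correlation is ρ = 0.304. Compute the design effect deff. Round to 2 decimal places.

14.07

deff = 1 + (44 − 1)·0.304 = 1 + 13.072 = 14.072.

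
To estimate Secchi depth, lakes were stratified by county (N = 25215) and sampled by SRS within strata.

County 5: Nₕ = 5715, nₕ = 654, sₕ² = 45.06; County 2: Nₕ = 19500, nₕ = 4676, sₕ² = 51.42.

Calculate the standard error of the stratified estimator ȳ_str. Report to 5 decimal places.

Var(ȳ_str) = Σₕ Wₕ²(1 − fₕ)sₕ²/nₕ with Wₕ = Nₕ/N, N = 25215.
County 5: Wₕ = 0.22665080; term = 0.22665080²·(1 − 0.11443570)·45.06/654 = 0.0031343542.
County 2: Wₕ = 0.77334920; term = 0.77334920²·(1 − 0.23979487)·51.42/4676 = 0.0049996505.
Sum = 0.0081340047.
SE = √(0.0081340047) = 0.09019.

0.09019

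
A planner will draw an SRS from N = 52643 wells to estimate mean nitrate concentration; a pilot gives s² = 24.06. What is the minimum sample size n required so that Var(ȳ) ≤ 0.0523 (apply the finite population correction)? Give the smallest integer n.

Without fpc, n₀ = s²/D = 24.06/0.0523 = 460.0382.
With fpc, (1 − n/N)·s²/n ≤ D requires n ≥ n₀/(1 + n₀/N) = 460.0382/(1 + 460.0382/52643) = 456.0528.
Rounding up, n = 457.

457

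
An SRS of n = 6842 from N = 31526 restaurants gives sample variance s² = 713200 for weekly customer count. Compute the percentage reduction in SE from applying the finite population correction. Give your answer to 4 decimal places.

f = n/N = 6842/31526 = 0.21702722.
SE_no-fpc = √(s²/n) = 10.209727; SE_fpc = √((1−f)s²/n) = 9.0341535.
Ratio = √(1−f) = 0.88485749. Reduction = 100·(1 − 0.88485749) = 11.5143%.

11.5143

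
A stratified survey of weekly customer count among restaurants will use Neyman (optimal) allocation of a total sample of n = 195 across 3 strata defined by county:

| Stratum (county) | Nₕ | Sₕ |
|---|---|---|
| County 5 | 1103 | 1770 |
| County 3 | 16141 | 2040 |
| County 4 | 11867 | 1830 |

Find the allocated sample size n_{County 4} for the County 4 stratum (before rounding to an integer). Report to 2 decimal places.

Neyman allocation: nₕ = n·NₕSₕ / Σⱼ NⱼSⱼ.
Σ NⱼSⱼ = 1103·1770 + 16141·2040 + 11867·1830 = 5.659656 × 10^7.
n_{County 4} = 195·11867·1830 / (5.659656 × 10^7) = 74.82.

74.82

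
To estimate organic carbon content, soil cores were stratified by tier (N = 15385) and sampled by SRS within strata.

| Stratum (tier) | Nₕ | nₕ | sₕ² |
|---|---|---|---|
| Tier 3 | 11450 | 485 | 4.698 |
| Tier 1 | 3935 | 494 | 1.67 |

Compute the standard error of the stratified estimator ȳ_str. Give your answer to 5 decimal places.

Var(ȳ_str) = Σₕ Wₕ²(1 − fₕ)sₕ²/nₕ with Wₕ = Nₕ/N, N = 15385.
Tier 3: Wₕ = 0.74423139; term = 0.74423139²·(1 − 0.04235808)·4.698/485 = 0.0051379562.
Tier 1: Wₕ = 0.25576861; term = 0.25576861²·(1 − 0.12554003)·1.67/494 = 1.9338551 × 10^-4.
Sum = 0.0053313417.
SE = √(0.0053313417) = 0.07302.

0.07302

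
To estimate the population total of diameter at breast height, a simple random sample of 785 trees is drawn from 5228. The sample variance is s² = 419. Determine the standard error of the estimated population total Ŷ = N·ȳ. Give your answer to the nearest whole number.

Var(Ŷ) = N²·Var(ȳ) = N²·(1 − n/N)·s²/n.
f = 785/5228 = 0.15015302; Var(ȳ) = 0.84984698·419/785 = 0.45361259.
Var(Ŷ) = 5228² · 0.45361259 = 1.2398132 × 10^7.
SE(Ŷ) = √(1.2398132 × 10^7) = 3521.

3521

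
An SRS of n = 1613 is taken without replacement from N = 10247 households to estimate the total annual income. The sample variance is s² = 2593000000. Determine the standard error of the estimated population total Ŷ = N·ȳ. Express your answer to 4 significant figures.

1.193 × 10^7

Var(Ŷ) = N²·Var(ȳ) = N²·(1 − n/N)·s²/n.
f = 1613/10247 = 0.15741193; Var(ȳ) = 0.84258807·2593000000/1613 = 1.3545139 × 10^6.
Var(Ŷ) = 10247² · (1.3545139 × 10^6) = 1.4222533 × 10^14.
SE(Ŷ) = √(1.4222533 × 10^14) = 1.193 × 10^7.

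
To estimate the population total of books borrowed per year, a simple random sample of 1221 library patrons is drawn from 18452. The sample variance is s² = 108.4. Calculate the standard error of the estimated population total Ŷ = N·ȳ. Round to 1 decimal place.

Var(Ŷ) = N²·Var(ȳ) = N²·(1 − n/N)·s²/n.
f = 1221/18452 = 0.06617169; Var(ȳ) = 0.93382831·108.4/1221 = 0.082904987.
Var(Ŷ) = 18452² · 0.082904987 = 2.8227184 × 10^7.
SE(Ŷ) = √(2.8227184 × 10^7) = 5312.9.

5312.9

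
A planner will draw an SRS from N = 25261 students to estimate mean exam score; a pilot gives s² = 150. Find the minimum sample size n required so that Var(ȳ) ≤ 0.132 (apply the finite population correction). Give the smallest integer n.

1088

Without fpc, n₀ = s²/D = 150/0.132 = 1136.3636.
With fpc, (1 − n/N)·s²/n ≤ D requires n ≥ n₀/(1 + n₀/N) = 1136.3636/(1 + 1136.3636/25261) = 1087.4450.
Rounding up, n = 1088.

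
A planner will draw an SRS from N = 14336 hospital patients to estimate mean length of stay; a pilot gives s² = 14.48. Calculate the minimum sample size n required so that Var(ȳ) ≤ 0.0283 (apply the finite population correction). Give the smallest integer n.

Without fpc, n₀ = s²/D = 14.48/0.0283 = 511.6608.
With fpc, (1 − n/N)·s²/n ≤ D requires n ≥ n₀/(1 + n₀/N) = 511.6608/(1 + 511.6608/14336) = 494.0286.
Rounding up, n = 495.

495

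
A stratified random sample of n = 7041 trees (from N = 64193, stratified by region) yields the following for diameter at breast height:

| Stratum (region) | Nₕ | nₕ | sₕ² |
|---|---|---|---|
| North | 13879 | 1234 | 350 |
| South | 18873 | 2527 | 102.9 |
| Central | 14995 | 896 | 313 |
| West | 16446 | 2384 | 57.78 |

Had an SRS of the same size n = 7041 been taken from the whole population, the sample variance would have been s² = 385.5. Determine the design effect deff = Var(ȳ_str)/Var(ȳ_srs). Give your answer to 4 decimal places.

0.7059

Var(ȳ_str) = Σ Wₕ²(1−fₕ)sₕ²/nₕ with Wₕ = Nₕ/64193:
  North: (13879/64193)²·(1−1234/13879)·350/1234 = 0.012079656
  South: (18873/64193)²·(1−2527/18873)·102.9/2527 = 0.0030485072
  Central: (14995/64193)²·(1−896/14995)·313/896 = 0.017922383
  West: (16446/64193)²·(1−2384/16446)·57.78/2384 = 0.0013602017
  → Var(ȳ_str) = 0.034410748.
Var(ȳ_srs) = (1 − 7041/64193)·385.5/7041 = 0.048745418.
deff = 0.034410748 / 0.048745418 = 0.7059.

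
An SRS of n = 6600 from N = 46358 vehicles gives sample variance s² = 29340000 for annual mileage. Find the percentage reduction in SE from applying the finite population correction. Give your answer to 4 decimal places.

f = n/N = 6600/46358 = 0.14237025.
SE_no-fpc = √(s²/n) = 66.674242; SE_fpc = √((1−f)s²/n) = 61.745883.
Ratio = √(1−f) = 0.92608302. Reduction = 100·(1 − 0.92608302) = 7.3917%.

7.3917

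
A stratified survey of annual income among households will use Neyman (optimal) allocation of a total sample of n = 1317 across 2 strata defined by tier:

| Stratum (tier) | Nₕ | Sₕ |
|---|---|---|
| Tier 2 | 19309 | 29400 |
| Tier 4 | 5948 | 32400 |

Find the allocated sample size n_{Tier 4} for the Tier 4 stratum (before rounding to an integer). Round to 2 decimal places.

Neyman allocation: nₕ = n·NₕSₕ / Σⱼ NⱼSⱼ.
Σ NⱼSⱼ = 19309·29400 + 5948·32400 = 7.603998 × 10^8.
n_{Tier 4} = 1317·5948·32400 / (7.603998 × 10^8) = 333.78.

333.78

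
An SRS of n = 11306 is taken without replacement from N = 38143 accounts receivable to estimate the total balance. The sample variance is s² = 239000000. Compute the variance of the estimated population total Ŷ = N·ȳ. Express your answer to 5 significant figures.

2.1639 × 10^13

Var(Ŷ) = N²·Var(ȳ) = N²·(1 − n/N)·s²/n.
f = 11306/38143 = 0.29641087; Var(ȳ) = 0.70358913·239000000/11306 = 14873.324.
Var(Ŷ) = 38143² · 14873.324 = 2.1639027 × 10^13.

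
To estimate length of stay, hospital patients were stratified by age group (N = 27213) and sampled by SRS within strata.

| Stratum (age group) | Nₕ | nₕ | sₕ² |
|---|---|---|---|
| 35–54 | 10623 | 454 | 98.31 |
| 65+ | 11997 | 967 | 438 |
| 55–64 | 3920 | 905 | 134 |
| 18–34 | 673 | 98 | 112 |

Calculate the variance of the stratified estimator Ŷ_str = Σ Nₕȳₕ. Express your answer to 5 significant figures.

8.5521 × 10^7

Var(Ŷ_str) = Σₕ Nₕ²(1 − fₕ)sₕ²/nₕ.
35–54: 10623²·(1 − 454/10623)·98.31/454 = 2.3391996 × 10^7.
65+: 11997²·(1 − 967/11997)·438/967 = 5.9937111 × 10^7.
55–64: 3920²·(1 − 905/3920)·134/905 = 1.749966 × 10^6.
18–34: 673²·(1 − 98/673)·112/98 = 442257.14.
Sum = 8.552133 × 10^7.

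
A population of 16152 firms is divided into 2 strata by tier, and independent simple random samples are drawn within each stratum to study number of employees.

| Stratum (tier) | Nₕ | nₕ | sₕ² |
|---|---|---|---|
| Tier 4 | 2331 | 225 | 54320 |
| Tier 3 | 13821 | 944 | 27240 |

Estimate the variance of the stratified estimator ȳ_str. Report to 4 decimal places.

Var(ȳ_str) = Σₕ Wₕ²(1 − fₕ)sₕ²/nₕ with Wₕ = Nₕ/N, N = 16152.
Tier 4: Wₕ = 0.14431649; term = 0.14431649²·(1 − 0.09652510)·54320/225 = 4.5428173.
Tier 3: Wₕ = 0.85568351; term = 0.85568351²·(1 − 0.06830186)·27240/944 = 19.685056.
Sum = 24.227873.

24.2279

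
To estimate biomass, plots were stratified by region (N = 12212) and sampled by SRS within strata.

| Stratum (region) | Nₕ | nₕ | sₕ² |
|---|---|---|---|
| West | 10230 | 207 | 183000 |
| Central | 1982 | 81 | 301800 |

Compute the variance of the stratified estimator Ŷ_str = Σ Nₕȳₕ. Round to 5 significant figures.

1.0469 × 10^11

Var(Ŷ_str) = Σₕ Nₕ²(1 − fₕ)sₕ²/nₕ.
West: 10230²·(1 − 207/10230)·183000/207 = 9.064714 × 10^10.
Central: 1982²·(1 − 81/1982)·301800/81 = 1.4038477 × 10^10.
Sum = 1.0468562 × 10^11.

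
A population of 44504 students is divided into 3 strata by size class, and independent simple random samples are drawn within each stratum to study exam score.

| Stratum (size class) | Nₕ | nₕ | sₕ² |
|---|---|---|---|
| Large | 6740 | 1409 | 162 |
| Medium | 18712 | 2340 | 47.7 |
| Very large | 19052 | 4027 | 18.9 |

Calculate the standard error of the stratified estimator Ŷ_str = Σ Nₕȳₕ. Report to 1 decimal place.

Var(Ŷ_str) = Σₕ Nₕ²(1 − fₕ)sₕ²/nₕ.
Large: 6740²·(1 − 1409/6740)·162/1409 = 4.1311656 × 10^6.
Medium: 18712²·(1 − 2340/18712)·47.7/2340 = 6.2448853 × 10^6.
Very large: 19052²·(1 − 4027/19052)·18.9/4027 = 1.3434924 × 10^6.
Sum = 1.1719543 × 10^7.
SE = √(1.1719543 × 10^7) = 3423.4.

3423.4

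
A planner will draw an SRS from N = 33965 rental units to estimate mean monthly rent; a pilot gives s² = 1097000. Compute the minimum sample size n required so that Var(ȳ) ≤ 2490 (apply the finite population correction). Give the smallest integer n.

435

Without fpc, n₀ = s²/D = 1097000/2490 = 440.5622.
With fpc, (1 − n/N)·s²/n ≤ D requires n ≥ n₀/(1 + n₀/N) = 440.5622/(1 + 440.5622/33965) = 434.9208.
Rounding up, n = 435.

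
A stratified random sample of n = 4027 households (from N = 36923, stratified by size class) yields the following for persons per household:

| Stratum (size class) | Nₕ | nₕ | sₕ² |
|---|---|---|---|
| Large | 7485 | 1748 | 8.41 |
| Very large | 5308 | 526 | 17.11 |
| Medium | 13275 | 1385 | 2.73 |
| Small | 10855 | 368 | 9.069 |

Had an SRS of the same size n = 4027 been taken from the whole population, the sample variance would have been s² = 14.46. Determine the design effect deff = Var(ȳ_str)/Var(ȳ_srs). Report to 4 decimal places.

0.9512

Var(ȳ_str) = Σ Wₕ²(1−fₕ)sₕ²/nₕ with Wₕ = Nₕ/36923:
  Large: (7485/36923)²·(1−1748/7485)·8.41/1748 = 1.5154348 × 10^-4
  Very large: (5308/36923)²·(1−526/5308)·17.11/526 = 6.0563476 × 10^-4
  Medium: (13275/36923)²·(1−1385/13275)·2.73/1385 = 2.2821033 × 10^-4
  Small: (10855/36923)²·(1−368/10855)·9.069/368 = 0.0020577789
  → Var(ȳ_str) = 0.0030431675.
Var(ȳ_srs) = (1 − 4027/36923)·14.46/4027 = 0.0031991365.
deff = 0.0030431675 / 0.0031991365 = 0.9512.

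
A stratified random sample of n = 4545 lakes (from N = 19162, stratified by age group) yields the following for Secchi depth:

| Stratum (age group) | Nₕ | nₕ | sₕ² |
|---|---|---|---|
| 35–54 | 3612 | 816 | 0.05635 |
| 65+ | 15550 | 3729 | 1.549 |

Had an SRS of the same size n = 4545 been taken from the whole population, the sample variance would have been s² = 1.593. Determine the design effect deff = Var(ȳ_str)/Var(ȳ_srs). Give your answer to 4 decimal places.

0.7849

Var(ȳ_str) = Σ Wₕ²(1−fₕ)sₕ²/nₕ with Wₕ = Nₕ/19162:
  35–54: (3612/19162)²·(1−816/3612)·0.05635/816 = 1.8993587 × 10^-6
  65+: (15550/19162)²·(1−3729/15550)·1.549/3729 = 2.0795146 × 10^-4
  → Var(ȳ_str) = 2.0985082 × 10^-4.
Var(ȳ_srs) = (1 − 4545/19162)·1.593/4545 = 2.6736176 × 10^-4.
deff = (2.0985082 × 10^-4) / (2.6736176 × 10^-4) = 0.7849.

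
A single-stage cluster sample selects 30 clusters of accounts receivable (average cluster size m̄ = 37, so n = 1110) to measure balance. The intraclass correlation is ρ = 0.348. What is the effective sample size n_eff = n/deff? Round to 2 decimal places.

deff = 1 + (37 − 1)·0.348 = 1 + 12.528 = 13.528.
n_eff = 1110 / 13.528 = 82.05.

82.05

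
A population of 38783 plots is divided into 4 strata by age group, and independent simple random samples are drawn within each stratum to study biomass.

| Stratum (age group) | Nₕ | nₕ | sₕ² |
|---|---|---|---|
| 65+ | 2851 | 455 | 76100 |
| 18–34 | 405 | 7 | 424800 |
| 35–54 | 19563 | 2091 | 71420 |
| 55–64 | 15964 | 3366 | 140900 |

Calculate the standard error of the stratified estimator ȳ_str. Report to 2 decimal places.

Var(ȳ_str) = Σₕ Wₕ²(1 − fₕ)sₕ²/nₕ with Wₕ = Nₕ/N, N = 38783.
65+: Wₕ = 0.07351159; term = 0.07351159²·(1 − 0.15959313)·76100/455 = 0.7595817.
18–34: Wₕ = 0.01044272; term = 0.01044272²·(1 − 0.01728395)·424800/7 = 6.5034194.
35–54: Wₕ = 0.50442204; term = 0.50442204²·(1 − 0.10688545)·71420/2091 = 7.7617757.
55–64: Wₕ = 0.41162365; term = 0.41162365²·(1 − 0.21084941)·140900/3366 = 5.597027.
Sum = 20.621804.
SE = √(20.621804) = 4.54.

4.54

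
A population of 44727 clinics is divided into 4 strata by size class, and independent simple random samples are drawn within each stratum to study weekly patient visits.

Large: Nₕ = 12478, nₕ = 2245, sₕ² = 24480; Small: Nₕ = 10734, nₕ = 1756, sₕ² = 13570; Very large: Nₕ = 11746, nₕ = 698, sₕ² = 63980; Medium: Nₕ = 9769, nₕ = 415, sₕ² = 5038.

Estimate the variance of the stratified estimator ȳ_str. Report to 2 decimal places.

Var(ȳ_str) = Σₕ Wₕ²(1 − fₕ)sₕ²/nₕ with Wₕ = Nₕ/N, N = 44727.
Large: Wₕ = 0.27898138; term = 0.27898138²·(1 − 0.17991665)·24480/2245 = 0.69599078.
Small: Wₕ = 0.23998927; term = 0.23998927²·(1 − 0.16359232)·13570/1756 = 0.3722691.
Very large: Wₕ = 0.26261542; term = 0.26261542²·(1 − 0.05942448)·63980/698 = 5.945973.
Medium: Wₕ = 0.21841393; term = 0.21841393²·(1 − 0.04248132)·5038/415 = 0.55452101.
Sum = 7.5687539.

7.57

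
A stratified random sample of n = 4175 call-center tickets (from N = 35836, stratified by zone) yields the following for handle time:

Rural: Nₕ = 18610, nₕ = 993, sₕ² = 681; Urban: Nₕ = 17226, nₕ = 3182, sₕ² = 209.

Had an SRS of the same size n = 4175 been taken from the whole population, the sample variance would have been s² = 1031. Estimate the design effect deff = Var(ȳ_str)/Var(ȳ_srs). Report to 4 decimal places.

0.8592

Var(ȳ_str) = Σ Wₕ²(1−fₕ)sₕ²/nₕ with Wₕ = Nₕ/35836:
  Rural: (18610/35836)²·(1−993/18610)·681/993 = 0.17508024
  Urban: (17226/35836)²·(1−3182/17226)·209/3182 = 0.012373208
  → Var(ȳ_str) = 0.18745345.
Var(ȳ_srs) = (1 − 4175/35836)·1031/4175 = 0.21817616.
deff = 0.18745345 / 0.21817616 = 0.8592.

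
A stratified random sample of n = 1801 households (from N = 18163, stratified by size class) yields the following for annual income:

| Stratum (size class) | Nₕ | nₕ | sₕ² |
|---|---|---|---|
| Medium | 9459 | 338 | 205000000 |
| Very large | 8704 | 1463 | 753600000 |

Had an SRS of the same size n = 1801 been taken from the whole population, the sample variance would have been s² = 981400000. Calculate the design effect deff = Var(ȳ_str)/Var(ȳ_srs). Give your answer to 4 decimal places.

Var(ȳ_str) = Σ Wₕ²(1−fₕ)sₕ²/nₕ with Wₕ = Nₕ/18163:
  Medium: (9459/18163)²·(1−338/9459)·205000000/338 = 158616.98
  Very large: (8704/18163)²·(1−1463/8704)·753600000/1463 = 98409.908
  → Var(ȳ_str) = 257026.89.
Var(ȳ_srs) = (1 − 1801/18163)·981400000/1801 = 490886.57.
deff = 257026.89 / 490886.57 = 0.5236.

0.5236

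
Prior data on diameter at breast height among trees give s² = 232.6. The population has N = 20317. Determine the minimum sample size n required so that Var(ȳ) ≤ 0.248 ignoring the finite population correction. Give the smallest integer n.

938

Without fpc, n₀ = s²/D = 232.6/0.248 = 937.9032.
Rounding up, n = 938.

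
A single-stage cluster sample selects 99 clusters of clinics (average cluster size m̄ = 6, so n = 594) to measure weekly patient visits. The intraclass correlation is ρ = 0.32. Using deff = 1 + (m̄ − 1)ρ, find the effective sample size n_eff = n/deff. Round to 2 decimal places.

228.46

deff = 1 + (6 − 1)·0.32 = 1 + 1.6 = 2.6.
n_eff = 594 / 2.6 = 228.46.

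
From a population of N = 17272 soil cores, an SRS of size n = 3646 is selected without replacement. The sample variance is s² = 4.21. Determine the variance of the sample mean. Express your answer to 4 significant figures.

Under SRS without replacement, Var(ȳ) = (1 − f)·s²/n with f = n/N = 3646/17272 = 0.21109310.
Var(ȳ) = (1 − 0.21109310)·4.21/3646 = 0.78890690·0.0011546901 = 9.1094297 × 10^-4.

9.109 × 10^-4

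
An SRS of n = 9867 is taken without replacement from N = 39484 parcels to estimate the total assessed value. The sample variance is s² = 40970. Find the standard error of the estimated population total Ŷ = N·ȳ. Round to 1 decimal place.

69682.1

Var(Ŷ) = N²·Var(ȳ) = N²·(1 − n/N)·s²/n.
f = 9867/39484 = 0.24989869; Var(ȳ) = 0.75010131·40970/9867 = 3.1145891.
Var(Ŷ) = 39484² · 3.1145891 = 4.8556016 × 10^9.
SE(Ŷ) = √(4.8556016 × 10^9) = 69682.1.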